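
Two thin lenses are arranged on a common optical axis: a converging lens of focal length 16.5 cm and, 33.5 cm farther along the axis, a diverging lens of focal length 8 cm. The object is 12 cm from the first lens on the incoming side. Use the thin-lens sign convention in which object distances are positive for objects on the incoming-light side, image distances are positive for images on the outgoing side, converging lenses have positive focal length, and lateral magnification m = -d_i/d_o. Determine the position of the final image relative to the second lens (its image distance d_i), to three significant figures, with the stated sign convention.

-7.25 cm

Applying the thin-lens equation to the first lens, 1/16.5 = 1/12 + 1/d_i1, which gives d_i1 = -44.000 cm.
With d_i1 < 0 the first image is virtual and lies on the object side; the object distance for lens 2 is d_o2 = 33.5 - (-44.000) = 77.500 cm.
Applying the thin-lens equation again with f_2 = -8 cm and d_o2 = 77.500 cm gives d_i2 = -7.251 cm.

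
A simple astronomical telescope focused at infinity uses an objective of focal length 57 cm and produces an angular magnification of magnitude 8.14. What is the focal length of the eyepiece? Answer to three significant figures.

|M| = f_obj/f_eye, so f_eye = f_obj/|M| = 57/8.14 = 7.002 cm.

7.00 cm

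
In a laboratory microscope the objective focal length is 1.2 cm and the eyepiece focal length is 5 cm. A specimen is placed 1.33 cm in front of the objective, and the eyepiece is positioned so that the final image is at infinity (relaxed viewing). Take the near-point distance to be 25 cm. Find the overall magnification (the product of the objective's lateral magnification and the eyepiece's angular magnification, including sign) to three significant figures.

Objective: 1/d_i = 1/f_obj - 1/d_o = 1/1.2 - 1/1.33 = 0.08145 cm^-1, so d_i = 12.277 cm.
m_obj = -d_i/d_o = -12.277/1.33 = -9.231.
Eyepiece angular magnification (image at infinity): M_eye = D/f_e = 25/5 = 5.000.
Overall M = m_obj x M_eye = (-9.231)(5.000) = -46.15.

-46.2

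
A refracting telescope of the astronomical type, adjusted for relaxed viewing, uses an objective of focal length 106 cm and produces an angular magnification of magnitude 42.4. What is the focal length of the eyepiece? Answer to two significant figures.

2.5 cm

|M| = f_obj/f_eye, so f_eye = f_obj/|M| = 106/42.4 = 2.500 cm.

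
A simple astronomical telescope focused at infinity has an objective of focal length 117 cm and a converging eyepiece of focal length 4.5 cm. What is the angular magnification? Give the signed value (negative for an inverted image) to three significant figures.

M = -f_obj/f_eye = -117/(4.5) = -26.000.

-26.0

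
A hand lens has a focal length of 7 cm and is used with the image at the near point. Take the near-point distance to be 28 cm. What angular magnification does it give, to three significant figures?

M = 1 + D/f = 1 + 28/7 = 5.000.

5.00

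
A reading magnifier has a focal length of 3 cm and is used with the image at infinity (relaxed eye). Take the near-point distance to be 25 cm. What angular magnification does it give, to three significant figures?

M = D/f = 25/3 = 8.333.

8.33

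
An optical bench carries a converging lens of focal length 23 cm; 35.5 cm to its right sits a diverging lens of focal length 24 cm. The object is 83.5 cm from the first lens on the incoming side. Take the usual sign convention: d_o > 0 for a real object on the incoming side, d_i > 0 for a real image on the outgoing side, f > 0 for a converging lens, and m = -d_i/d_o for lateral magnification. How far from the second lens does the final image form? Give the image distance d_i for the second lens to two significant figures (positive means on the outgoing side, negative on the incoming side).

First lens: d_i1 = 1/(1/23 - 1/83.5) = 31.744 cm.
The intermediate image is 31.744 cm to the right of lens 1, so d_o2 = L - d_i1 = 35.5 - 31.744 = 3.756 cm.
Second lens: d_i2 = 1/(1/(-24) - 1/(3.756)) = -3.248 cm.

-3.2 cm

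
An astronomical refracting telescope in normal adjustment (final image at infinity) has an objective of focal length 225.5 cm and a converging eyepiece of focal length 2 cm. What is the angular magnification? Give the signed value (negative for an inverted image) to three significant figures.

M = -f_obj/f_eye = -225.5/(2) = -112.750.

-113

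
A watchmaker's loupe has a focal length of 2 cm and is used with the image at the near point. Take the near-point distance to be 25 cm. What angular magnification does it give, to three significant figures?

M = 1 + D/f = 1 + 25/2 = 13.500.

13.5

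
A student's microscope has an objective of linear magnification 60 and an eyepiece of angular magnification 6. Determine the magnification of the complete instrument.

The overall magnification of a compound microscope is the product of the objective and eyepiece magnifications:
M = M_obj x M_eye = 60 x 6 = 360.

360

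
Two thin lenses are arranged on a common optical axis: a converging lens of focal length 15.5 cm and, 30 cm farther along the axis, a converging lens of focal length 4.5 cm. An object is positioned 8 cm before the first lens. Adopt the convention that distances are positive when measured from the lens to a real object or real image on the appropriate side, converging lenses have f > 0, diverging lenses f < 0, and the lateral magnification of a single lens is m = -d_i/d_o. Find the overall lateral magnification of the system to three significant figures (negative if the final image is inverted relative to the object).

Lens 1: 1/d_i1 = 1/f_1 - 1/d_o1 = 1/15.5 - 1/8 = -0.06048 cm^-1, so d_i1 = -16.533 cm.
m_1 = -(-16.533)/8 = 2.0667.
The intermediate image is virtual, 16.533 cm to the left of lens 1, so d_o2 = L - d_i1 = 30 - (-16.533) = 46.533 cm.
Lens 2: 1/d_i2 = 1/f_2 - 1/d_o2 = 1/4.5 - 1/(46.533) = 0.20073 cm^-1, so d_i2 = 4.982 cm.
m_2 = -(4.982)/(46.533) = -0.1071.
Overall magnification: m = m_1 m_2 = -0.2213.

-0.221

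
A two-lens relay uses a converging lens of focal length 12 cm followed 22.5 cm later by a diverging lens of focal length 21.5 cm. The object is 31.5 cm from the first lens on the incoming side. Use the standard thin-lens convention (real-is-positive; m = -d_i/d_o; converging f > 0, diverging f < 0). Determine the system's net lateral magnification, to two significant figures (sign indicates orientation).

-0.54

Applying the thin-lens equation to the first lens, 1/12 = 1/31.5 + 1/d_i1, which gives d_i1 = 19.385 cm.
Its lateral magnification is m_1 = -d_i1/d_o1 = -(19.385)/31.5 = -0.6154.
The intermediate image is 19.385 cm to the right of lens 1, so d_o2 = L - d_i1 = 22.5 - 19.385 = 3.115 cm.
Applying the thin-lens equation again with f_2 = -21.5 cm and d_o2 = 3.115 cm gives d_i2 = -2.721 cm.
m_2 = -(-2.721)/(3.115) = 0.8734.
The system's lateral magnification is m_1 m_2 = (-0.6154)(0.8734) = -0.5375.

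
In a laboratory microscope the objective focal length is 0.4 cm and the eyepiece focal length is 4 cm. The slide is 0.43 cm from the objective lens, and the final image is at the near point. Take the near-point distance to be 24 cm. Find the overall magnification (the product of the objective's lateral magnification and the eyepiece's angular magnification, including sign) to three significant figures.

Objective: 1/d_i = 1/f_obj - 1/d_o = 1/0.4 - 1/0.43 = 0.17442 cm^-1, so d_i = 5.733 cm.
m_obj = -d_i/d_o = -5.733/0.43 = -13.333.
Eyepiece angular magnification (image at near point): M_eye = 1 + D/f_e = 1 + 24/4 = 7.000.
Overall M = m_obj x M_eye = (-13.333)(7.000) = -93.33.

-93.3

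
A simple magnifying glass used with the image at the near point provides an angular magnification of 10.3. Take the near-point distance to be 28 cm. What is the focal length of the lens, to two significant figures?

3.0 cm

For the image at the near point, M = 1 + D/f.
f = D/(M - 1) = 28/(10.3 - 1) = 3.011 cm.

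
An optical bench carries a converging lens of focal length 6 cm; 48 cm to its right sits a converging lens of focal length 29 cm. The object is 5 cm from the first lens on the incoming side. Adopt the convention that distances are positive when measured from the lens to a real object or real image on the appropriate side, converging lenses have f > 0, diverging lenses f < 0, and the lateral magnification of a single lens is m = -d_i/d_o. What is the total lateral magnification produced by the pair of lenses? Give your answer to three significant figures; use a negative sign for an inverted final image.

Lens 1: 1/d_i1 = 1/f_1 - 1/d_o1 = 1/6 - 1/5 = -0.03333 cm^-1, so d_i1 = -30.000 cm.
m_1 = -(-30.000)/5 = 6.0000.
With d_i1 < 0 the first image is virtual and lies on the object side; the object distance for lens 2 is d_o2 = 48 - (-30.000) = 78.000 cm.
Lens 2: 1/d_i2 = 1/f_2 - 1/d_o2 = 1/29 - 1/(78.000) = 0.02166 cm^-1, so d_i2 = 46.163 cm.
m_2 = -(46.163)/(78.000) = -0.5918.
The system's lateral magnification is m_1 m_2 = (6.0000)(-0.5918) = -3.5510.

-3.55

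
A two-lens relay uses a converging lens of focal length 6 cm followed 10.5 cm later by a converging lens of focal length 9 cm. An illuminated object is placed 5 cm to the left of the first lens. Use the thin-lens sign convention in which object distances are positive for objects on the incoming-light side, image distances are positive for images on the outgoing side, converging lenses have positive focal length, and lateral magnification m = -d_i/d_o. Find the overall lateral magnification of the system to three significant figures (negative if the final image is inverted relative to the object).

-1.71

Applying the thin-lens equation to the first lens, 1/6 = 1/5 + 1/d_i1, which gives d_i1 = -30.000 cm.
Its lateral magnification is m_1 = -d_i1/d_o1 = -(-30.000)/5 = 6.0000.
With d_i1 < 0 the first image is virtual and lies on the object side; the object distance for lens 2 is d_o2 = 10.5 - (-30.000) = 40.500 cm.
Applying the thin-lens equation again with f_2 = 9 cm and d_o2 = 40.500 cm gives d_i2 = 11.571 cm.
m_2 = -(11.571)/(40.500) = -0.2857.
The system's lateral magnification is m_1 m_2 = (6.0000)(-0.2857) = -1.7143.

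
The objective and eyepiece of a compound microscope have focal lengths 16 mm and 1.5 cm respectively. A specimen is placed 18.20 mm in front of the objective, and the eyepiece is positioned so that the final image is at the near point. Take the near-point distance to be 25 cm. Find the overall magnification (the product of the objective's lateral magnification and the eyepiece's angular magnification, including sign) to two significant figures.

-130

Convert to cm: f_obj = 16 mm = 1.6 cm; d_o = 18.20 mm = 1.82 cm.
Objective: 1/d_i = 1/f_obj - 1/d_o = 1/1.6 - 1/1.82 = 0.07555 cm^-1, so d_i = 13.236 cm.
m_obj = -d_i/d_o = -13.236/1.82 = -7.273.
Eyepiece angular magnification (image at near point): M_eye = 1 + D/f_e = 1 + 25/1.5 = 17.667.
Overall M = m_obj x M_eye = (-7.273)(17.667) = -128.48.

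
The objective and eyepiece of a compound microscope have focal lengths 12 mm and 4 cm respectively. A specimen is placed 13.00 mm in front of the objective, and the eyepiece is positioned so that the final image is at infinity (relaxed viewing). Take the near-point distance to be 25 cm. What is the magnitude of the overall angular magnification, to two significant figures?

Convert to cm: f_obj = 12 mm = 1.2 cm; d_o = 13.00 mm = 1.30 cm.
Objective: 1/d_i = 1/f_obj - 1/d_o = 1/1.2 - 1/1.30 = 0.06410 cm^-1, so d_i = 15.600 cm.
m_obj = -d_i/d_o = -15.600/1.30 = -12.000.
Eyepiece angular magnification (image at infinity): M_eye = D/f_e = 25/4 = 6.250.
Overall M = m_obj x M_eye = (-12.000)(6.250) = -75.00.
|M| = 75.00.

75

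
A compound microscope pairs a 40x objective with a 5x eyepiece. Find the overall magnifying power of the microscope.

200

The overall magnification of a compound microscope is the product of the objective and eyepiece magnifications:
M = M_obj x M_eye = 40 x 5 = 200.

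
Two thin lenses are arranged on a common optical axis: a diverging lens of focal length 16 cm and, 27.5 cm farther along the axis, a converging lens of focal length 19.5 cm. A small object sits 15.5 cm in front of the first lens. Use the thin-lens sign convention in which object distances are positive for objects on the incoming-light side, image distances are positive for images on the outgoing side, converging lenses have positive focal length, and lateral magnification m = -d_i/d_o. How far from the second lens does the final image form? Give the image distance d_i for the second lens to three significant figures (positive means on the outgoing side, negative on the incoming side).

Lens 1: 1/d_i1 = 1/f_1 - 1/d_o1 = 1/(-16) - 1/15.5 = -0.12702 cm^-1, so d_i1 = -7.873 cm.
With d_i1 < 0 the first image is virtual and lies on the object side; the object distance for lens 2 is d_o2 = 27.5 - (-7.873) = 35.373 cm.
Lens 2: 1/d_i2 = 1/f_2 - 1/d_o2 = 1/19.5 - 1/(35.373) = 0.02301 cm^-1, so d_i2 = 43.456 cm.

43.5 cm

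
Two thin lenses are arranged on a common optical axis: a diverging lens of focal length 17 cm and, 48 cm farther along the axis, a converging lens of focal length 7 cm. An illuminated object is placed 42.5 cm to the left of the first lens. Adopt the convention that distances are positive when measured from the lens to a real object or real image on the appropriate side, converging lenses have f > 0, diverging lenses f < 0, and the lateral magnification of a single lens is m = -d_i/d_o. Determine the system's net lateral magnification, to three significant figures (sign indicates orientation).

Applying the thin-lens equation to the first lens, 1/(-17) = 1/42.5 + 1/d_i1, which gives d_i1 = -12.143 cm.
Its lateral magnification is m_1 = -d_i1/d_o1 = -(-12.143)/42.5 = 0.2857.
With d_i1 < 0 the first image is virtual and lies on the object side; the object distance for lens 2 is d_o2 = 48 - (-12.143) = 60.143 cm.
Applying the thin-lens equation again with f_2 = 7 cm and d_o2 = 60.143 cm gives d_i2 = 7.922 cm.
m_2 = -(7.922)/(60.143) = -0.1317.
Overall magnification: m = m_1 m_2 = -0.0376.

-0.0376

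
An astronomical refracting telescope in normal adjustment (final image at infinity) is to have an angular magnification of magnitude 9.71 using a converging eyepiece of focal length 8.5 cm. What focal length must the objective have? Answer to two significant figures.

|M| = f_obj/|f_eye|, so f_obj = |M| x |f_eye| = 9.71 x 8.5 = 82.535 cm.

83 cm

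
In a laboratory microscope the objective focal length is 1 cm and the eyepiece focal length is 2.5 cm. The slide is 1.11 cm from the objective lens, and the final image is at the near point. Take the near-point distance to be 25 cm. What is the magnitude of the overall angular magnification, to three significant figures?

100

Objective: 1/d_i = 1/f_obj - 1/d_o = 1/1 - 1/1.11 = 0.09910 cm^-1, so d_i = 10.091 cm.
m_obj = -d_i/d_o = -10.091/1.11 = -9.091.
Eyepiece angular magnification (image at near point): M_eye = 1 + D/f_e = 1 + 25/2.5 = 11.000.
Overall M = m_obj x M_eye = (-9.091)(11.000) = -100.00.
|M| = 100.00.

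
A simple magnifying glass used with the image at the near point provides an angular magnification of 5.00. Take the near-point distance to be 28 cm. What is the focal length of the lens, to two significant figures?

For the image at the near point, M = 1 + D/f.
f = D/(M - 1) = 28/(5.0 - 1) = 7.000 cm.

7.0 cm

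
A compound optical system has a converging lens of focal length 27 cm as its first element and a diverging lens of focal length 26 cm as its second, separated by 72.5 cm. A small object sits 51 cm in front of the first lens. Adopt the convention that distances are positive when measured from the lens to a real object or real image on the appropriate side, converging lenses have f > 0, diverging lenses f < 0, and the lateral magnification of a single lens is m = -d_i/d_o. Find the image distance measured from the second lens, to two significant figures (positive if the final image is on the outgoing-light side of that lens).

Applying the thin-lens equation to the first lens, 1/27 = 1/51 + 1/d_i1, which gives d_i1 = 57.375 cm.
That image sits 15.125 cm in front of the second lens, so d_o2 = 15.125 cm.
Applying the thin-lens equation again with f_2 = -26 cm and d_o2 = 15.125 cm gives d_i2 = -9.562 cm.

-9.6 cm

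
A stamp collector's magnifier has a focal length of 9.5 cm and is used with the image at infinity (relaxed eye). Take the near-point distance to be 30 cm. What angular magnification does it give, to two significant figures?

3.2

M = D/f = 30/9.5 = 3.158.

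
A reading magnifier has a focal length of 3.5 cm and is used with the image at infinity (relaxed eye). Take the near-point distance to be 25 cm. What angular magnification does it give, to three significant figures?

M = D/f = 25/3.5 = 7.143.

7.14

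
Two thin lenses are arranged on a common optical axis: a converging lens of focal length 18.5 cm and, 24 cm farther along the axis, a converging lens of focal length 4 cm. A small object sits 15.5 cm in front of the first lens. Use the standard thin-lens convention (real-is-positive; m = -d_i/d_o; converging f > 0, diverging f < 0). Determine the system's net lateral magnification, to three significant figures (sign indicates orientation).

-0.213

Lens 1: 1/d_i1 = 1/f_1 - 1/d_o1 = 1/18.5 - 1/15.5 = -0.01046 cm^-1, so d_i1 = -95.583 cm.
m_1 = -(-95.583)/15.5 = 6.1667.
With d_i1 < 0 the first image is virtual and lies on the object side; the object distance for lens 2 is d_o2 = 24 - (-95.583) = 119.583 cm.
Lens 2: 1/d_i2 = 1/f_2 - 1/d_o2 = 1/4 - 1/(119.583) = 0.24164 cm^-1, so d_i2 = 4.138 cm.
m_2 = -(4.138)/(119.583) = -0.0346.
The system's lateral magnification is m_1 m_2 = (6.1667)(-0.0346) = -0.2134.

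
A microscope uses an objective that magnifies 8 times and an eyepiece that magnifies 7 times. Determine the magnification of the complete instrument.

56

The overall magnification of a compound microscope is the product of the objective and eyepiece magnifications:
M = M_obj x M_eye = 8 x 7 = 56.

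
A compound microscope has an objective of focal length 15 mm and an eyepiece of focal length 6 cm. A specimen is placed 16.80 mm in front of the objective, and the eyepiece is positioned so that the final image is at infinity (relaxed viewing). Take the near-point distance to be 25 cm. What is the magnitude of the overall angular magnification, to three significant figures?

34.7

Convert to cm: f_obj = 15 mm = 1.5 cm; d_o = 16.80 mm = 1.68 cm.
Objective: 1/d_i = 1/f_obj - 1/d_o = 1/1.5 - 1/1.68 = 0.07143 cm^-1, so d_i = 14.000 cm.
m_obj = -d_i/d_o = -14.000/1.68 = -8.333.
Eyepiece angular magnification (image at infinity): M_eye = D/f_e = 25/6 = 4.167.
Overall M = m_obj x M_eye = (-8.333)(4.167) = -34.72.
|M| = 34.72.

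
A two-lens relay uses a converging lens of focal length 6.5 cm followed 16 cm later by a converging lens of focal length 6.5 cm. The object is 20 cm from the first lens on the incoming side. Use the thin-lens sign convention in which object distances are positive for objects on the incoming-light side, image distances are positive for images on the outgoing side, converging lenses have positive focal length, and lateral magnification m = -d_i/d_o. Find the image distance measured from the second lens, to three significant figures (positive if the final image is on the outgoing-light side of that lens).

First lens: d_i1 = 1/(1/6.5 - 1/20) = 9.630 cm.
Object distance for lens 2: d_o2 = 16 - 9.630 = 6.370 cm.
Second lens: d_i2 = 1/(1/6.5 - 1/(6.370)) = -319.429 cm.

-319 cm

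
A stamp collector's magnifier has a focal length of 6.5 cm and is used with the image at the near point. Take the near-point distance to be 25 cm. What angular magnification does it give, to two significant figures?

4.8

M = 1 + D/f = 1 + 25/6.5 = 4.846.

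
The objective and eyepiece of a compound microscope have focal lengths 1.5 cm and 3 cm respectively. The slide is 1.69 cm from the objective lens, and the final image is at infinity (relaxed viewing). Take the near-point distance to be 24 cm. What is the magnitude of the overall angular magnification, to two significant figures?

Objective: 1/d_i = 1/f_obj - 1/d_o = 1/1.5 - 1/1.69 = 0.07495 cm^-1, so d_i = 13.342 cm.
m_obj = -d_i/d_o = -13.342/1.69 = -7.895.
Eyepiece angular magnification (image at infinity): M_eye = D/f_e = 24/3 = 8.000.
Overall M = m_obj x M_eye = (-7.895)(8.000) = -63.16.
|M| = 63.16.

63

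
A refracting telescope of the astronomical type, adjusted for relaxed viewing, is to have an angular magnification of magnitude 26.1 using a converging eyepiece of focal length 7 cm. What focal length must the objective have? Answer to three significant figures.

183 cm

|M| = f_obj/|f_eye|, so f_obj = |M| x |f_eye| = 26.1 x 7 = 182.700 cm.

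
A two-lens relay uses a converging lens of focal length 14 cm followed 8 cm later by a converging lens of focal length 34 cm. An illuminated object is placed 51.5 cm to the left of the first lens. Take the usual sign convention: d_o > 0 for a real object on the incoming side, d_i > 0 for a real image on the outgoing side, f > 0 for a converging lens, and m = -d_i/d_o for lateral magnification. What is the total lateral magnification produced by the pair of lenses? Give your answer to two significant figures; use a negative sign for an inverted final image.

First lens: d_i1 = 1/(1/14 - 1/51.5) = 19.227 cm.
m_1 = -(19.227)/51.5 = -0.3733.
This image would form 19.227 cm past lens 1, i.e. 11.227 cm beyond lens 2, so it is a virtual object for lens 2: d_o2 = 8 - 19.227 = -11.227 cm.
Second lens: d_i2 = 1/(1/34 - 1/(-11.227)) = 8.440 cm.
m_2 = -(8.440)/(-11.227) = 0.7518.
Total m = m_1 x m_2 = (-0.3733)(0.7518) = -0.2807.

-0.28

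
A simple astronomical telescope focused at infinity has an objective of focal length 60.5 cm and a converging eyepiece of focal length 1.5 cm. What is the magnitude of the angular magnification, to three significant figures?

|M| = f_obj/|f_eye| = 60.5/1.5 = 40.333.

40.3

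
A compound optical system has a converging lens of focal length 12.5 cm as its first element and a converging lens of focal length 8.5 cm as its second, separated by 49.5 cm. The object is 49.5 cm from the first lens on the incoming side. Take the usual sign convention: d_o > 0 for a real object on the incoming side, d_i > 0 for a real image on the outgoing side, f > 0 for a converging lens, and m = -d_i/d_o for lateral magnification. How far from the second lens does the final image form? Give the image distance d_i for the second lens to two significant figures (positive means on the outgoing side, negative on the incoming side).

First lens: d_i1 = 1/(1/12.5 - 1/49.5) = 16.723 cm.
The intermediate image is 16.723 cm to the right of lens 1, so d_o2 = L - d_i1 = 49.5 - 16.723 = 32.777 cm.
Second lens: d_i2 = 1/(1/8.5 - 1/(32.777)) = 11.476 cm.

11 cm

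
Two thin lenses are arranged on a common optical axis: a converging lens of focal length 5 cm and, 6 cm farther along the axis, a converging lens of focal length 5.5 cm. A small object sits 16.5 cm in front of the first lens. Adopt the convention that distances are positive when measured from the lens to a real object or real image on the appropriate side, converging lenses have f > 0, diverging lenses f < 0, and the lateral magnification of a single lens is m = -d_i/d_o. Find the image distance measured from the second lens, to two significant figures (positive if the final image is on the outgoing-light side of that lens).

0.97 cm

Applying the thin-lens equation to the first lens, 1/5 = 1/16.5 + 1/d_i1, which gives d_i1 = 7.174 cm.
Since 7.174 cm > 6 cm, the first image lies past the second lens and serves as a virtual object: d_o2 = L - d_i1 = -1.174 cm.
Applying the thin-lens equation again with f_2 = 5.5 cm and d_o2 = -1.174 cm gives d_i2 = 0.967 cm.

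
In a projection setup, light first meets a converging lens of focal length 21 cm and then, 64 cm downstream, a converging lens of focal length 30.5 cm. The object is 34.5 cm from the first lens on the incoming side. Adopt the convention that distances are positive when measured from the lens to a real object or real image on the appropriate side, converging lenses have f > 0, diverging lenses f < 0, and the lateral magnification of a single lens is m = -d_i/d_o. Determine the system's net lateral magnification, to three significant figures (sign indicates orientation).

-2.35

Applying the thin-lens equation to the first lens, 1/21 = 1/34.5 + 1/d_i1, which gives d_i1 = 53.667 cm.
Its lateral magnification is m_1 = -d_i1/d_o1 = -(53.667)/34.5 = -1.5556.
The intermediate image is 53.667 cm to the right of lens 1, so d_o2 = L - d_i1 = 64 - 53.667 = 10.333 cm.
Applying the thin-lens equation again with f_2 = 30.5 cm and d_o2 = 10.333 cm gives d_i2 = -15.628 cm.
m_2 = -(-15.628)/(10.333) = 1.5124.
The system's lateral magnification is m_1 m_2 = (-1.5556)(1.5124) = -2.3526.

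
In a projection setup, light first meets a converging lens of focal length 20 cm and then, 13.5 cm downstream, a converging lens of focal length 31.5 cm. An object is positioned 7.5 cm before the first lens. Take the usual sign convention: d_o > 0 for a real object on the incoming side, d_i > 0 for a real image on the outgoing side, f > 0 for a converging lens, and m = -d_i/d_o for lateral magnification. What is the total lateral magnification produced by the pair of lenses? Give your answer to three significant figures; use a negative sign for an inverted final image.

Applying the thin-lens equation to the first lens, 1/20 = 1/7.5 + 1/d_i1, which gives d_i1 = -12.000 cm.
Its lateral magnification is m_1 = -d_i1/d_o1 = -(-12.000)/7.5 = 1.6000.
With d_i1 < 0 the first image is virtual and lies on the object side; the object distance for lens 2 is d_o2 = 13.5 - (-12.000) = 25.500 cm.
Applying the thin-lens equation again with f_2 = 31.5 cm and d_o2 = 25.500 cm gives d_i2 = -133.875 cm.
m_2 = -(-133.875)/(25.500) = 5.2500.
The system's lateral magnification is m_1 m_2 = (1.6000)(5.2500) = 8.4000.

8.40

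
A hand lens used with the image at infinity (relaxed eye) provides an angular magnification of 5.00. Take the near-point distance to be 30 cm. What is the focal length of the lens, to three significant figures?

6.00 cm

For the image at infinity, M = D/f.
f = D/M = 30/5.0 = 6.000 cm.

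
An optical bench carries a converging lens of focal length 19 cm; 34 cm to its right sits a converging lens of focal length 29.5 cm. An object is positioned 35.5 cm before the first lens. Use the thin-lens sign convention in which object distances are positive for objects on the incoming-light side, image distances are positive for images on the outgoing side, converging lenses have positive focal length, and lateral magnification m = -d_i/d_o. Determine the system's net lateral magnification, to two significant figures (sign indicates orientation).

Applying the thin-lens equation to the first lens, 1/19 = 1/35.5 + 1/d_i1, which gives d_i1 = 40.879 cm.
Its lateral magnification is m_1 = -d_i1/d_o1 = -(40.879)/35.5 = -1.1515.
This image would form 40.879 cm past lens 1, i.e. 6.879 cm beyond lens 2, so it is a virtual object for lens 2: d_o2 = 34 - 40.879 = -6.879 cm.
Applying the thin-lens equation again with f_2 = 29.5 cm and d_o2 = -6.879 cm gives d_i2 = 5.578 cm.
m_2 = -(5.578)/(-6.879) = 0.8109.
Total m = m_1 x m_2 = (-1.1515)(0.8109) = -0.9338.

-0.93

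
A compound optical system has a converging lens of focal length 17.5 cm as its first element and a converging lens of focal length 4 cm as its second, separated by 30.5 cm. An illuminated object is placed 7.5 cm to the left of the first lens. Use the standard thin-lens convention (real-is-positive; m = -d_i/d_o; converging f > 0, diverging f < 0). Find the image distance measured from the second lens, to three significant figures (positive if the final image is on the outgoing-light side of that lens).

Applying the thin-lens equation to the first lens, 1/17.5 = 1/7.5 + 1/d_i1, which gives d_i1 = -13.125 cm.
The intermediate image is virtual, 13.125 cm to the left of lens 1, so d_o2 = L - d_i1 = 30.5 - (-13.125) = 43.625 cm.
Applying the thin-lens equation again with f_2 = 4 cm and d_o2 = 43.625 cm gives d_i2 = 4.404 cm.

4.40 cm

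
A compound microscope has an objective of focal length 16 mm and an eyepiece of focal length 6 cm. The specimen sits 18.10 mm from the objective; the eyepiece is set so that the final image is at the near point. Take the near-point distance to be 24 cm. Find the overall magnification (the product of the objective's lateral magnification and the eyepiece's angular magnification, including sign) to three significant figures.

Convert to cm: f_obj = 16 mm = 1.6 cm; d_o = 18.10 mm = 1.81 cm.
Objective: 1/d_i = 1/f_obj - 1/d_o = 1/1.6 - 1/1.81 = 0.07251 cm^-1, so d_i = 13.790 cm.
m_obj = -d_i/d_o = -13.790/1.81 = -7.619.
Eyepiece angular magnification (image at near point): M_eye = 1 + D/f_e = 1 + 24/6 = 5.000.
Overall M = m_obj x M_eye = (-7.619)(5.000) = -38.10.

-38.1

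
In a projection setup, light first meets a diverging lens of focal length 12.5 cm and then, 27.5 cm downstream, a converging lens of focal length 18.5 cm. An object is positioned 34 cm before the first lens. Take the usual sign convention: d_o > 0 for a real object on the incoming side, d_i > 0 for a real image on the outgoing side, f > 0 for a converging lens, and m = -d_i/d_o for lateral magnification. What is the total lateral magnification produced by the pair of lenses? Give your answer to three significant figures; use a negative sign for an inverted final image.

-0.274

First lens: d_i1 = 1/(1/(-12.5) - 1/34) = -9.140 cm.
m_1 = -(-9.140)/34 = 0.2688.
The intermediate image is virtual, 9.140 cm to the left of lens 1, so d_o2 = L - d_i1 = 27.5 - (-9.140) = 36.640 cm.
Second lens: d_i2 = 1/(1/18.5 - 1/(36.640)) = 37.367 cm.
m_2 = -(37.367)/(36.640) = -1.0199.
Total m = m_1 x m_2 = (0.2688)(-1.0199) = -0.2742.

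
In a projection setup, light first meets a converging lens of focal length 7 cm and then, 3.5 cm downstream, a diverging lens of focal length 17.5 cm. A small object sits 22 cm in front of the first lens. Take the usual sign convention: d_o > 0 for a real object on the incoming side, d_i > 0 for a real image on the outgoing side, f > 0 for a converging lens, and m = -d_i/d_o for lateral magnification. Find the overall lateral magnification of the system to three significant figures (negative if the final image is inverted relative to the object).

Lens 1: 1/d_i1 = 1/f_1 - 1/d_o1 = 1/7 - 1/22 = 0.09740 cm^-1, so d_i1 = 10.267 cm.
m_1 = -(10.267)/22 = -0.4667.
Since 10.267 cm > 3.5 cm, the first image lies past the second lens and serves as a virtual object: d_o2 = L - d_i1 = -6.767 cm.
Lens 2: 1/d_i2 = 1/f_2 - 1/d_o2 = 1/(-17.5) - 1/(-6.767) = 0.09064 cm^-1, so d_i2 = 11.033 cm.
m_2 = -(11.033)/(-6.767) = 1.6304.
The system's lateral magnification is m_1 m_2 = (-0.4667)(1.6304) = -0.7609.

-0.761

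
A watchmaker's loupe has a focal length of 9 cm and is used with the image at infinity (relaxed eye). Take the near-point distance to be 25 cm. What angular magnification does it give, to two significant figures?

M = D/f = 25/9 = 2.778.

2.8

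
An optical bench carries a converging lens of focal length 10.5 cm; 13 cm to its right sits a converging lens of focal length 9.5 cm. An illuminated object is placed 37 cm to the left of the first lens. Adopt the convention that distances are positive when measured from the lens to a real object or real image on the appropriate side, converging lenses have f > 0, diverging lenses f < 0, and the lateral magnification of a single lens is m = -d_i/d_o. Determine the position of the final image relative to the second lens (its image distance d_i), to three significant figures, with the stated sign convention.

Applying the thin-lens equation to the first lens, 1/10.5 = 1/37 + 1/d_i1, which gives d_i1 = 14.660 cm.
This image would form 14.660 cm past lens 1, i.e. 1.660 cm beyond lens 2, so it is a virtual object for lens 2: d_o2 = 13 - 14.660 = -1.660 cm.
Applying the thin-lens equation again with f_2 = 9.5 cm and d_o2 = -1.660 cm gives d_i2 = 1.413 cm.

1.41 cm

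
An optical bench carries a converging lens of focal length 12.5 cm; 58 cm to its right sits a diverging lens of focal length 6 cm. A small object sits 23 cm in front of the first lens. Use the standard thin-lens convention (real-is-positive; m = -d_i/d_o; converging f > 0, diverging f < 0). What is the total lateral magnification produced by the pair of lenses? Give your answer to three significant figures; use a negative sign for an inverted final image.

First lens: d_i1 = 1/(1/12.5 - 1/23) = 27.381 cm.
m_1 = -(27.381)/23 = -1.1905.
That image sits 30.619 cm in front of the second lens, so d_o2 = 30.619 cm.
Second lens: d_i2 = 1/(1/(-6) - 1/(30.619)) = -5.017 cm.
m_2 = -(-5.017)/(30.619) = 0.1638.
The system's lateral magnification is m_1 m_2 = (-1.1905)(0.1638) = -0.1951.

-0.195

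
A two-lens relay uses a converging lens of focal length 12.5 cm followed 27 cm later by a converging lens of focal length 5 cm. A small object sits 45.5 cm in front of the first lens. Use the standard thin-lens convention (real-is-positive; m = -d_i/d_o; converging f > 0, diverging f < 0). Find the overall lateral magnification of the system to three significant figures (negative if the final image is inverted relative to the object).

0.397

Applying the thin-lens equation to the first lens, 1/12.5 = 1/45.5 + 1/d_i1, which gives d_i1 = 17.235 cm.
Its lateral magnification is m_1 = -d_i1/d_o1 = -(17.235)/45.5 = -0.3788.
The intermediate image is 17.235 cm to the right of lens 1, so d_o2 = L - d_i1 = 27 - 17.235 = 9.765 cm.
Applying the thin-lens equation again with f_2 = 5 cm and d_o2 = 9.765 cm gives d_i2 = 10.246 cm.
m_2 = -(10.246)/(9.765) = -1.0493.
Overall magnification: m = m_1 m_2 = 0.3975.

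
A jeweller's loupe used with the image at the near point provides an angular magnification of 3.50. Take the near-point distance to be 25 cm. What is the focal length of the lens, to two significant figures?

For the image at the near point, M = 1 + D/f.
f = D/(M - 1) = 25/(3.5 - 1) = 10.000 cm.

10 cm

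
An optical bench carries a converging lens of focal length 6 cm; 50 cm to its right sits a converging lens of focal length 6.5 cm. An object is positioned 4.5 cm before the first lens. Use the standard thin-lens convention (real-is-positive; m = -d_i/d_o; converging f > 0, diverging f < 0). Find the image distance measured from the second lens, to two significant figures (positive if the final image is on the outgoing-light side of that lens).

Applying the thin-lens equation to the first lens, 1/6 = 1/4.5 + 1/d_i1, which gives d_i1 = -18.000 cm.
The intermediate image is virtual, 18.000 cm to the left of lens 1, so d_o2 = L - d_i1 = 50 - (-18.000) = 68.000 cm.
Applying the thin-lens equation again with f_2 = 6.5 cm and d_o2 = 68.000 cm gives d_i2 = 7.187 cm.

7.2 cm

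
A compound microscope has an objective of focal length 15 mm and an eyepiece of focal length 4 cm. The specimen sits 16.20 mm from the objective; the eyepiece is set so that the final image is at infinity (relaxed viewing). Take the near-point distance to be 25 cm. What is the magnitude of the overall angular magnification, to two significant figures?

78

Convert to cm: f_obj = 15 mm = 1.5 cm; d_o = 16.20 mm = 1.62 cm.
Objective: 1/d_i = 1/f_obj - 1/d_o = 1/1.5 - 1/1.62 = 0.04938 cm^-1, so d_i = 20.250 cm.
m_obj = -d_i/d_o = -20.250/1.62 = -12.500.
Eyepiece angular magnification (image at infinity): M_eye = D/f_e = 25/4 = 6.250.
Overall M = m_obj x M_eye = (-12.500)(6.250) = -78.12.
|M| = 78.12.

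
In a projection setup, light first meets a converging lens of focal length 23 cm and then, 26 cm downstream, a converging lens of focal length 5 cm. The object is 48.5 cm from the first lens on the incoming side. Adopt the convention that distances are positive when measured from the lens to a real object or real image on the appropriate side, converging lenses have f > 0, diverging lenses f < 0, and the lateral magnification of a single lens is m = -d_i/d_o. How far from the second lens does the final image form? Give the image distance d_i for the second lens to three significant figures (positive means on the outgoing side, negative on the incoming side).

Applying the thin-lens equation to the first lens, 1/23 = 1/48.5 + 1/d_i1, which gives d_i1 = 43.745 cm.
This image would form 43.745 cm past lens 1, i.e. 17.745 cm beyond lens 2, so it is a virtual object for lens 2: d_o2 = 26 - 43.745 = -17.745 cm.
Applying the thin-lens equation again with f_2 = 5 cm and d_o2 = -17.745 cm gives d_i2 = 3.901 cm.

3.90 cm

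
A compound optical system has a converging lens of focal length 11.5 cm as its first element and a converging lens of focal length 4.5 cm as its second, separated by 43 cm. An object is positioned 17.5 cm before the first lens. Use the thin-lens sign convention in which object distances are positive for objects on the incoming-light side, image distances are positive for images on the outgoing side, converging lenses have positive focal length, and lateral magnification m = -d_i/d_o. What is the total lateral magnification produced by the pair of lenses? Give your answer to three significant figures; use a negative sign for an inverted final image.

Lens 1: 1/d_i1 = 1/f_1 - 1/d_o1 = 1/11.5 - 1/17.5 = 0.02981 cm^-1, so d_i1 = 33.542 cm.
m_1 = -(33.542)/17.5 = -1.9167.
Object distance for lens 2: d_o2 = 43 - 33.542 = 9.458 cm.
Lens 2: 1/d_i2 = 1/f_2 - 1/d_o2 = 1/4.5 - 1/(9.458) = 0.11650 cm^-1, so d_i2 = 8.584 cm.
m_2 = -(8.584)/(9.458) = -0.9076.
Total m = m_1 x m_2 = (-1.9167)(-0.9076) = 1.7395.

1.74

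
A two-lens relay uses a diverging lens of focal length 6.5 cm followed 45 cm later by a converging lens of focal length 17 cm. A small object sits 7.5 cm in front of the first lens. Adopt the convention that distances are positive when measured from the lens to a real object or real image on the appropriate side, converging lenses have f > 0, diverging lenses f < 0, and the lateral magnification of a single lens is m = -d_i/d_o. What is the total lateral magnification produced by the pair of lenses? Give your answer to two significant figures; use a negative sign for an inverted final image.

-0.25

First lens: d_i1 = 1/(1/(-6.5) - 1/7.5) = -3.482 cm.
m_1 = -(-3.482)/7.5 = 0.4643.
With d_i1 < 0 the first image is virtual and lies on the object side; the object distance for lens 2 is d_o2 = 45 - (-3.482) = 48.482 cm.
Second lens: d_i2 = 1/(1/17 - 1/(48.482)) = 26.180 cm.
m_2 = -(26.180)/(48.482) = -0.5400.
Overall magnification: m = m_1 m_2 = -0.2507.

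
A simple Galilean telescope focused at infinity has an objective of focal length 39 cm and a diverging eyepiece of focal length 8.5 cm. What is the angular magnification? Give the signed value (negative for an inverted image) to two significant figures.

4.6

M = -f_obj/f_eye = -39/(-8.5) = 4.588.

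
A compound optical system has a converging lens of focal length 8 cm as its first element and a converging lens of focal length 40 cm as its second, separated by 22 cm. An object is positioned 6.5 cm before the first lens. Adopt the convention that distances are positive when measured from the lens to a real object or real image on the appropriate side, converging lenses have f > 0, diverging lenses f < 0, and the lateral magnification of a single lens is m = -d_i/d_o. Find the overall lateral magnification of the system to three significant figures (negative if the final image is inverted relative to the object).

First lens: d_i1 = 1/(1/8 - 1/6.5) = -34.667 cm.
m_1 = -(-34.667)/6.5 = 5.3333.
The intermediate image is virtual, 34.667 cm to the left of lens 1, so d_o2 = L - d_i1 = 22 - (-34.667) = 56.667 cm.
Second lens: d_i2 = 1/(1/40 - 1/(56.667)) = 136.000 cm.
m_2 = -(136.000)/(56.667) = -2.4000.
Total m = m_1 x m_2 = (5.3333)(-2.4000) = -12.8000.

-12.8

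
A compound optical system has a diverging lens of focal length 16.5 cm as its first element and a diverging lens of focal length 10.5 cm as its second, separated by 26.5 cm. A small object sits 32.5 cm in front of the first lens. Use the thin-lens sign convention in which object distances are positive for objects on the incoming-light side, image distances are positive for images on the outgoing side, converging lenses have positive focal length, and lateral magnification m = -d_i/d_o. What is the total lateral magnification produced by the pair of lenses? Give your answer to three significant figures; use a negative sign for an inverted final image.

Applying the thin-lens equation to the first lens, 1/(-16.5) = 1/32.5 + 1/d_i1, which gives d_i1 = -10.944 cm.
Its lateral magnification is m_1 = -d_i1/d_o1 = -(-10.944)/32.5 = 0.3367.
The intermediate image is virtual, 10.944 cm to the left of lens 1, so d_o2 = L - d_i1 = 26.5 - (-10.944) = 37.444 cm.
Applying the thin-lens equation again with f_2 = -10.5 cm and d_o2 = 37.444 cm gives d_i2 = -8.200 cm.
m_2 = -(-8.200)/(37.444) = 0.2190.
The system's lateral magnification is m_1 m_2 = (0.3367)(0.2190) = 0.0737.

0.0737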